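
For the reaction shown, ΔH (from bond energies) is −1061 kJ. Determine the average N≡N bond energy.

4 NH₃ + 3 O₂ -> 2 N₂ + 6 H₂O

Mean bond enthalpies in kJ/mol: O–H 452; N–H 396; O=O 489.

Let D be the N≡N bond energy.
Σ(broken) = 12×396 + 3×489 = 6219
Σ(formed) = 2×D + 12×452 = 5424 + 2D
ΔH = Σ(broken) − Σ(formed) = (6219) − (5424 + 2D) = +795 − 2D
Setting this equal to −1061 kJ gives 2D = 1856, so D = 928 kJ/mol.

D(N≡N) ≈ 928 kJ/mol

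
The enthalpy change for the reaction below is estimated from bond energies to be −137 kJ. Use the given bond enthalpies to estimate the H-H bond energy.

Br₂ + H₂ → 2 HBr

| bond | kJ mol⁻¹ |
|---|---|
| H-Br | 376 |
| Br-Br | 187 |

Let D be the H-H bond energy.
Σ(broken) = 1×187 + 1×D = 187 + D
Σ(formed) = 2×376 = 752
ΔH = Σ(broken) − Σ(formed) = (187 + D) − (752) = −565 + D
Setting this equal to −137 kJ gives D = 428 kJ/mol.

D(H-H) ≈ 428 kJ/mol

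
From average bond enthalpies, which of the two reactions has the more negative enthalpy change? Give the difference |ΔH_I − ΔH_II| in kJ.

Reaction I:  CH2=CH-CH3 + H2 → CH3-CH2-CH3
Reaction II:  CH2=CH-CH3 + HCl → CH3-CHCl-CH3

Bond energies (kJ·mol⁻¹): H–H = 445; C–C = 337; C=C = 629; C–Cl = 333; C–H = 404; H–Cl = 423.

Reaction I:
  Bonds broken (reactants):
    C–C: 1 × 337 = 337
    C–H: 6 × 404 = 2424
    C=C: 1 × 629 = 629
    H–H: 1 × 445 = 445
    Σ(broken) = 3835 kJ
  Bonds formed (products):
    C–C: 2 × 337 = 674
    C–H: 8 × 404 = 3232
    Σ(formed) = 3906 kJ
  ΔH_I = 3835 − 3906 = −71 kJ
Reaction II:
  Bonds broken (reactants):
    C–C: 1 × 337 = 337
    C–H: 6 × 404 = 2424
    C=C: 1 × 629 = 629
    H–Cl: 1 × 423 = 423
    Σ(broken) = 3813 kJ
  Bonds formed (products):
    C–C: 2 × 337 = 674
    C–Cl: 1 × 333 = 333
    C–H: 7 × 404 = 2828
    Σ(formed) = 3835 kJ
  ΔH_II = 3813 − 3835 = −22 kJ
ΔH_I − ΔH_II = −49 kJ, so reaction I has the more negative ΔH; |ΔH_I − ΔH_II| = 49 kJ.

Reaction I, by 49 kJ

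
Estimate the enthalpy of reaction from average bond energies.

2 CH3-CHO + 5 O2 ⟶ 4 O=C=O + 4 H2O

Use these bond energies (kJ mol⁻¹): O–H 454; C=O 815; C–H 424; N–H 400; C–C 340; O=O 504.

ΔH ≈ −1930 kJ

Bonds broken (reactants):
  C–C: 2 × 340 = 680
  C–H: 8 × 424 = 3392
  C=O: 2 × 815 = 1630
  O=O: 5 × 504 = 2520
  Σ(broken) = 8222 kJ
Bonds formed (products):
  C=O: 8 × 815 = 6520
  O–H: 8 × 454 = 3632
  Σ(formed) = 10152 kJ
ΔH = Σ(broken) − Σ(formed) = 8222 − 10152 = −1930 kJ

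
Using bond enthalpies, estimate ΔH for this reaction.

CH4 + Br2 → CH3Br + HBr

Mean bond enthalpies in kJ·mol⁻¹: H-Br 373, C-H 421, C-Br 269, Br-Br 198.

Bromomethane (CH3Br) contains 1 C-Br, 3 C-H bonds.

ΔH ≈ −23 kJ

Bonds broken (reactants):
  Br-Br: 1 × 198 = 198
  C-H: 4 × 421 = 1684
  Σ(broken) = 1882 kJ
Bonds formed (products):
  C-Br: 1 × 269 = 269
  C-H: 3 × 421 = 1263
  H-Br: 1 × 373 = 373
  Σ(formed) = 1905 kJ
ΔH = Σ(broken) − Σ(formed) = 1882 − 1905 = −23 kJ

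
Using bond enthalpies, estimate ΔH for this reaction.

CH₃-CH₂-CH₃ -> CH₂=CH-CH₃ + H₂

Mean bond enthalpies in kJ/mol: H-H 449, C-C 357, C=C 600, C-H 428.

Bonds broken (reactants):
  C-C: 2 × 357 = 714
  C-H: 8 × 428 = 3424
  Σ(broken) = 4138 kJ
Bonds formed (products):
  C-C: 1 × 357 = 357
  C-H: 6 × 428 = 2568
  C=C: 1 × 600 = 600
  H-H: 1 × 449 = 449
  Σ(formed) = 3974 kJ
ΔH = Σ(broken) − Σ(formed) = 4138 − 3974 = +164 kJ

ΔH ≈ +164 kJ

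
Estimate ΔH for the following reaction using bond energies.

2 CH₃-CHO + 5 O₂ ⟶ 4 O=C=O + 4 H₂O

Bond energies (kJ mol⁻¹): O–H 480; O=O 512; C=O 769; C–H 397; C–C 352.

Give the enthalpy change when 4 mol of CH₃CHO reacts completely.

ΔH = −4028 kJ

Bonds broken (reactants):
  C–C: 2 × 352 = 704
  C–H: 8 × 397 = 3176
  C=O: 2 × 769 = 1538
  O=O: 5 × 512 = 2560
  Σ(broken) = 7978 kJ
Bonds formed (products):
  C=O: 8 × 769 = 6152
  O–H: 8 × 480 = 3840
  Σ(formed) = 9992 kJ
ΔH = Σ(broken) − Σ(formed) = 7978 − 9992 = −2014 kJ
For 2× the reaction as written: 2 × (−2014) = −4028 kJ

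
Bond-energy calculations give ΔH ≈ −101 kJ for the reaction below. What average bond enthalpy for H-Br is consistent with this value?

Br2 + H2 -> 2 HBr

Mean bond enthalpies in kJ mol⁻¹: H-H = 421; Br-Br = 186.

D(H-Br) ≈ 354 kJ/mol

Let D be the H-Br bond energy.
Σ(broken) = 1×186 + 1×421 = 607
Σ(formed) = 2×D = 2D
ΔH = Σ(broken) − Σ(formed) = (607) − (2D) = +607 − 2D
Setting this equal to −101 kJ gives 2D = 708, so D = 354 kJ/mol.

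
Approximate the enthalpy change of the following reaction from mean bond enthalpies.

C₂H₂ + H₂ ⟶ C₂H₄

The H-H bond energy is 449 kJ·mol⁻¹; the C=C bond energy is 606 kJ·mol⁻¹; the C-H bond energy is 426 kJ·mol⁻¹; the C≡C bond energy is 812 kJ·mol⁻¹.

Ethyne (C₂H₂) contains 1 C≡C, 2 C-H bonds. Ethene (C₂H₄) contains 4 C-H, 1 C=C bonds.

ΔH ≈ −197 kJ

Bonds broken (reactants):
  C≡C: 1 × 812 = 812
  C-H: 2 × 426 = 852
  H-H: 1 × 449 = 449
  Σ(broken) = 2113 kJ
Bonds formed (products):
  C-H: 4 × 426 = 1704
  C=C: 1 × 606 = 606
  Σ(formed) = 2310 kJ
ΔH = Σ(broken) − Σ(formed) = 2113 − 2310 = −197 kJ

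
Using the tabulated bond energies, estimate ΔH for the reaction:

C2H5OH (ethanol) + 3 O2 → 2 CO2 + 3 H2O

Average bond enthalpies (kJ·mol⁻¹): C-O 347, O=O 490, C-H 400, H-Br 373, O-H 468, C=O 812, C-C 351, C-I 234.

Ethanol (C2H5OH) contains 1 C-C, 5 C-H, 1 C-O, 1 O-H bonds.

ΔH ≈ −1420 kJ

Bonds broken (reactants):
  C-C: 1 × 351 = 351
  C-H: 5 × 400 = 2000
  C-O: 1 × 347 = 347
  O-H: 1 × 468 = 468
  O=O: 3 × 490 = 1470
  Σ(broken) = 4636 kJ
Bonds formed (products):
  C=O: 4 × 812 = 3248
  O-H: 6 × 468 = 2808
  Σ(formed) = 6056 kJ
ΔH = Σ(broken) − Σ(formed) = 4636 − 6056 = −1420 kJ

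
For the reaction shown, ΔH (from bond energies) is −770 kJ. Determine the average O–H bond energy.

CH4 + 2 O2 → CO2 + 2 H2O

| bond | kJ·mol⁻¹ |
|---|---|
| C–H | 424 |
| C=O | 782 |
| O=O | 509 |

D(O–H) ≈ 480 kJ/mol

Let D be the O–H bond energy.
Σ(broken) = 4×424 + 2×509 = 2714
Σ(formed) = 2×782 + 4×D = 1564 + 4D
ΔH = Σ(broken) − Σ(formed) = (2714) − (1564 + 4D) = +1150 − 4D
Setting this equal to −770 kJ gives 4D = 1920, so D = 480 kJ/mol.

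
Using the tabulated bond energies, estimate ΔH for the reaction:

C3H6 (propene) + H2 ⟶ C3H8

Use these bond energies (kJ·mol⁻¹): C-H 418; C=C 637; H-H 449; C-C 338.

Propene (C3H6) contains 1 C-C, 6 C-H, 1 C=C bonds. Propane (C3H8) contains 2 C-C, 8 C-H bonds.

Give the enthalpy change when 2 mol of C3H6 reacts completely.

Bonds broken (reactants):
  C-C: 1 × 338 = 338
  C-H: 6 × 418 = 2508
  C=C: 1 × 637 = 637
  H-H: 1 × 449 = 449
  Σ(broken) = 3932 kJ
Bonds formed (products):
  C-C: 2 × 338 = 676
  C-H: 8 × 418 = 3344
  Σ(formed) = 4020 kJ
ΔH = Σ(broken) − Σ(formed) = 3932 − 4020 = −88 kJ
For 2× the reaction as written: 2 × (−88) = −176 kJ

ΔH = −176 kJ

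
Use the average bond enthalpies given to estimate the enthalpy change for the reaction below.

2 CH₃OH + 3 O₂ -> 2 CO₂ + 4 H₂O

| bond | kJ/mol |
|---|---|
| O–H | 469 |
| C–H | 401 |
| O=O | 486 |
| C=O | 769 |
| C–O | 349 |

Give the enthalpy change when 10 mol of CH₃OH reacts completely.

ΔH = −6640 kJ

Bonds broken (reactants):
  C–H: 6 × 401 = 2406
  C–O: 2 × 349 = 698
  O–H: 2 × 469 = 938
  O=O: 3 × 486 = 1458
  Σ(broken) = 5500 kJ
Bonds formed (products):
  C=O: 4 × 769 = 3076
  O–H: 8 × 469 = 3752
  Σ(formed) = 6828 kJ
ΔH = Σ(broken) − Σ(formed) = 5500 − 6828 = −1328 kJ
For 5× the reaction as written: 5 × (−1328) = −6640 kJ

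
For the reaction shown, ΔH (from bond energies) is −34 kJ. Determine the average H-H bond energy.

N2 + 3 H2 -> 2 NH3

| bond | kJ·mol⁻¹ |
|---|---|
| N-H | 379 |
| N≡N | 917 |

D(H-H) ≈ 441 kJ/mol

Let D be the H-H bond energy.
Σ(broken) = 3×D + 1×917 = 917 + 3D
Σ(formed) = 6×379 = 2274
ΔH = Σ(broken) − Σ(formed) = (917 + 3D) − (2274) = −1357 + 3D
Setting this equal to −34 kJ gives 3D = 1323, so D = 441 kJ/mol.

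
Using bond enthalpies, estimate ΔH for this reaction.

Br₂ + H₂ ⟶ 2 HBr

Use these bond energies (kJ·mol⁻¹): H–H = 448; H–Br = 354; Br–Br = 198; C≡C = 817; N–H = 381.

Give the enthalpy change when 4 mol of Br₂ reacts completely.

Bonds broken (reactants):
  Br–Br: 1 × 198 = 198
  H–H: 1 × 448 = 448
  Σ(broken) = 646 kJ
Bonds formed (products):
  H–Br: 2 × 354 = 708
  Σ(formed) = 708 kJ
ΔH = Σ(broken) − Σ(formed) = 646 − 708 = −62 kJ
For 4× the reaction as written: 4 × (−62) = −248 kJ

ΔH = −248 kJ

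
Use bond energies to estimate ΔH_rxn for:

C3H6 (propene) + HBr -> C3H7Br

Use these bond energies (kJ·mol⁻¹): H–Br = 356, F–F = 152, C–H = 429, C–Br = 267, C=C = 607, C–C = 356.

ΔH ≈ −89 kJ

Bonds broken (reactants):
  C–C: 1 × 356 = 356
  C–H: 6 × 429 = 2574
  C=C: 1 × 607 = 607
  H–Br: 1 × 356 = 356
  Σ(broken) = 3893 kJ
Bonds formed (products):
  C–Br: 1 × 267 = 267
  C–C: 2 × 356 = 712
  C–H: 7 × 429 = 3003
  Σ(formed) = 3982 kJ
ΔH = Σ(broken) − Σ(formed) = 3893 − 3982 = −89 kJ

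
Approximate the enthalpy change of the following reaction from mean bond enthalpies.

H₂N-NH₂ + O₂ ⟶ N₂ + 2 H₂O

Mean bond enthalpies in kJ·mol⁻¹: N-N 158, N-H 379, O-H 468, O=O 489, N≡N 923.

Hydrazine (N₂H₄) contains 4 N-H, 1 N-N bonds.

ΔH ≈ −632 kJ

Bonds broken (reactants):
  N-H: 4 × 379 = 1516
  N-N: 1 × 158 = 158
  O=O: 1 × 489 = 489
  Σ(broken) = 2163 kJ
Bonds formed (products):
  N≡N: 1 × 923 = 923
  O-H: 4 × 468 = 1872
  Σ(formed) = 2795 kJ
ΔH = Σ(broken) − Σ(formed) = 2163 − 2795 = −632 kJ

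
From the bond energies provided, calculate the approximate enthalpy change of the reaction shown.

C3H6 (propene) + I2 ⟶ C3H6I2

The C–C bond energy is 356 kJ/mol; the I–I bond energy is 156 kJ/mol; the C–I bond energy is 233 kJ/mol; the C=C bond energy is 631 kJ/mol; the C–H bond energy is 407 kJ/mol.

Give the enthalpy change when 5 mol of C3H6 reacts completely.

Bonds broken (reactants):
  C–C: 1 × 356 = 356
  C–H: 6 × 407 = 2442
  C=C: 1 × 631 = 631
  I–I: 1 × 156 = 156
  Σ(broken) = 3585 kJ
Bonds formed (products):
  C–C: 2 × 356 = 712
  C–H: 6 × 407 = 2442
  C–I: 2 × 233 = 466
  Σ(formed) = 3620 kJ
ΔH = Σ(broken) − Σ(formed) = 3585 − 3620 = −35 kJ
For 5× the reaction as written: 5 × (−35) = −175 kJ

ΔH = −175 kJ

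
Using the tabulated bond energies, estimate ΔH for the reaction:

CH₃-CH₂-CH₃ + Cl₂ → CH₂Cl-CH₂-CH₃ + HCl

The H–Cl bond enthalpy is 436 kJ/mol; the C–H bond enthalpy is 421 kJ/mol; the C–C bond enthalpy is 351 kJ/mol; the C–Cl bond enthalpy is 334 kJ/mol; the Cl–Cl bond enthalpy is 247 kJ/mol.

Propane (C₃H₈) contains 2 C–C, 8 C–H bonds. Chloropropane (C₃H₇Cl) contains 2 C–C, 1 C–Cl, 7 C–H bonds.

ΔH ≈ −102 kJ

Bonds broken (reactants):
  C–C: 2 × 351 = 702
  C–H: 8 × 421 = 3368
  Cl–Cl: 1 × 247 = 247
  Σ(broken) = 4317 kJ
Bonds formed (products):
  C–C: 2 × 351 = 702
  C–Cl: 1 × 334 = 334
  C–H: 7 × 421 = 2947
  H–Cl: 1 × 436 = 436
  Σ(formed) = 4419 kJ
ΔH = Σ(broken) − Σ(formed) = 4317 − 4419 = −102 kJ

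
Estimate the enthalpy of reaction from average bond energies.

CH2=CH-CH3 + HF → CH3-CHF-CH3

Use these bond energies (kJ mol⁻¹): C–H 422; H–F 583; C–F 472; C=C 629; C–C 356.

ΔH ≈ −38 kJ

Bonds broken (reactants):
  C–C: 1 × 356 = 356
  C–H: 6 × 422 = 2532
  C=C: 1 × 629 = 629
  H–F: 1 × 583 = 583
  Σ(broken) = 4100 kJ
Bonds formed (products):
  C–C: 2 × 356 = 712
  C–F: 1 × 472 = 472
  C–H: 7 × 422 = 2954
  Σ(formed) = 4138 kJ
ΔH = Σ(broken) − Σ(formed) = 4100 − 4138 = −38 kJ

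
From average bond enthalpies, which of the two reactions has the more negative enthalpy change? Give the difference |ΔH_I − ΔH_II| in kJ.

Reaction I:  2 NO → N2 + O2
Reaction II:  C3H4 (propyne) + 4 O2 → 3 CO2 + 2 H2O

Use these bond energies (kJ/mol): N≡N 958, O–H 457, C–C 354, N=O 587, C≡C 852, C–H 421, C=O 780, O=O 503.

Reaction I:
  Bonds broken (reactants):
    N=O: 2 × 587 = 1174
    Σ(broken) = 1174 kJ
  Bonds formed (products):
    N≡N: 1 × 958 = 958
    O=O: 1 × 503 = 503
    Σ(formed) = 1461 kJ
  ΔH_I = 1174 − 1461 = −287 kJ
Reaction II:
  Bonds broken (reactants):
    C≡C: 1 × 852 = 852
    C–C: 1 × 354 = 354
    C–H: 4 × 421 = 1684
    O=O: 4 × 503 = 2012
    Σ(broken) = 4902 kJ
  Bonds formed (products):
    C=O: 6 × 780 = 4680
    O–H: 4 × 457 = 1828
    Σ(formed) = 6508 kJ
  ΔH_II = 4902 − 6508 = −1606 kJ
ΔH_I − ΔH_II = +1319 kJ, so reaction II has the more negative ΔH; |ΔH_I − ΔH_II| = 1319 kJ.

Reaction II, by 1319 kJ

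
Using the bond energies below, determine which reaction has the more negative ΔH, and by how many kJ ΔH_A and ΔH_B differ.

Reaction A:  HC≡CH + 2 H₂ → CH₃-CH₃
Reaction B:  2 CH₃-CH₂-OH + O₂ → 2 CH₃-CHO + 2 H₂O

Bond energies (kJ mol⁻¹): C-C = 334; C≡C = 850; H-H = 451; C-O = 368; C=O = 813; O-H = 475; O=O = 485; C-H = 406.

Reaction A:
  Bonds broken (reactants):
    C≡C: 1 × 850 = 850
    C-H: 2 × 406 = 812
    H-H: 2 × 451 = 902
    Σ(broken) = 2564 kJ
  Bonds formed (products):
    C-C: 1 × 334 = 334
    C-H: 6 × 406 = 2436
    Σ(formed) = 2770 kJ
  ΔH_A = 2564 − 2770 = −206 kJ
Reaction B:
  Bonds broken (reactants):
    C-C: 2 × 334 = 668
    C-H: 10 × 406 = 4060
    C-O: 2 × 368 = 736
    O-H: 2 × 475 = 950
    O=O: 1 × 485 = 485
    Σ(broken) = 6899 kJ
  Bonds formed (products):
    C-C: 2 × 334 = 668
    C-H: 8 × 406 = 3248
    C=O: 2 × 813 = 1626
    O-H: 4 × 475 = 1900
    Σ(formed) = 7442 kJ
  ΔH_B = 6899 − 7442 = −543 kJ
ΔH_A − ΔH_B = +337 kJ, so reaction B has the more negative ΔH; |ΔH_A − ΔH_B| = 337 kJ.

Reaction B, by 337 kJ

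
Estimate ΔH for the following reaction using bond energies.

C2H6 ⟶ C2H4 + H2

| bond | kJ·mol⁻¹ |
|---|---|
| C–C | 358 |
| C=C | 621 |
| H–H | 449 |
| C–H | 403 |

ΔH ≈ +94 kJ

Bonds broken (reactants):
  C–C: 1 × 358 = 358
  C–H: 6 × 403 = 2418
  Σ(broken) = 2776 kJ
Bonds formed (products):
  C–H: 4 × 403 = 1612
  C=C: 1 × 621 = 621
  H–H: 1 × 449 = 449
  Σ(formed) = 2682 kJ
ΔH = Σ(broken) − Σ(formed) = 2776 − 2682 = +94 kJ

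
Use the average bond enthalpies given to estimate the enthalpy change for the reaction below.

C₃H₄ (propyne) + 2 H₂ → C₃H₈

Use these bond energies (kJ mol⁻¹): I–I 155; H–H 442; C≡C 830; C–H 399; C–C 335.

Bonds broken (reactants):
  C≡C: 1 × 830 = 830
  C–C: 1 × 335 = 335
  C–H: 4 × 399 = 1596
  H–H: 2 × 442 = 884
  Σ(broken) = 3645 kJ
Bonds formed (products):
  C–C: 2 × 335 = 670
  C–H: 8 × 399 = 3192
  Σ(formed) = 3862 kJ
ΔH = Σ(broken) − Σ(formed) = 3645 − 3862 = −217 kJ

ΔH ≈ −217 kJ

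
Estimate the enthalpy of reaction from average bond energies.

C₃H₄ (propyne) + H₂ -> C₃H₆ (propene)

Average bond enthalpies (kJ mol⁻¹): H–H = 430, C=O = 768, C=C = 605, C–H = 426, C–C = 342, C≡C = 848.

Bonds broken (reactants):
  C≡C: 1 × 848 = 848
  C–C: 1 × 342 = 342
  C–H: 4 × 426 = 1704
  H–H: 1 × 430 = 430
  Σ(broken) = 3324 kJ
Bonds formed (products):
  C–C: 1 × 342 = 342
  C–H: 6 × 426 = 2556
  C=C: 1 × 605 = 605
  Σ(formed) = 3503 kJ
ΔH = Σ(broken) − Σ(formed) = 3324 − 3503 = −179 kJ

ΔH ≈ −179 kJ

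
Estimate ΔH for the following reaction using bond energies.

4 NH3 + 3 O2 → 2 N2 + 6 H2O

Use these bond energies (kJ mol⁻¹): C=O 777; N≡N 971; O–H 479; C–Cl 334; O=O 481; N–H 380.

Bonds broken (reactants):
  N–H: 12 × 380 = 4560
  O=O: 3 × 481 = 1443
  Σ(broken) = 6003 kJ
Bonds formed (products):
  N≡N: 2 × 971 = 1942
  O–H: 12 × 479 = 5748
  Σ(formed) = 7690 kJ
ΔH = Σ(broken) − Σ(formed) = 6003 − 7690 = −1687 kJ

ΔH ≈ −1687 kJ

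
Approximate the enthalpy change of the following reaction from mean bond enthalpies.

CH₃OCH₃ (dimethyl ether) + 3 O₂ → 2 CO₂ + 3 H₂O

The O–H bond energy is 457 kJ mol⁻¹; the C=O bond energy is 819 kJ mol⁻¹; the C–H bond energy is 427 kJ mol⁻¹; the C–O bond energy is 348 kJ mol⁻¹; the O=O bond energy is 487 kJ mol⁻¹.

ΔH ≈ −1299 kJ

Bonds broken (reactants):
  C–H: 6 × 427 = 2562
  C–O: 2 × 348 = 696
  O=O: 3 × 487 = 1461
  Σ(broken) = 4719 kJ
Bonds formed (products):
  C=O: 4 × 819 = 3276
  O–H: 6 × 457 = 2742
  Σ(formed) = 6018 kJ
ΔH = Σ(broken) − Σ(formed) = 4719 − 6018 = −1299 kJ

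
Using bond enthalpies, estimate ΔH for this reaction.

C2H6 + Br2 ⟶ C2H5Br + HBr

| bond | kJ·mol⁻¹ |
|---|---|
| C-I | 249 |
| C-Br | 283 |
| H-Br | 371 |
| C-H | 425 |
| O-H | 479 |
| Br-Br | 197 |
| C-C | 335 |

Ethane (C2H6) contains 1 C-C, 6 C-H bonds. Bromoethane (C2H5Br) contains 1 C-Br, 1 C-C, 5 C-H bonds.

ΔH ≈ −32 kJ

Bonds broken (reactants):
  Br-Br: 1 × 197 = 197
  C-C: 1 × 335 = 335
  C-H: 6 × 425 = 2550
  Σ(broken) = 3082 kJ
Bonds formed (products):
  C-Br: 1 × 283 = 283
  C-C: 1 × 335 = 335
  C-H: 5 × 425 = 2125
  H-Br: 1 × 371 = 371
  Σ(formed) = 3114 kJ
ΔH = Σ(broken) − Σ(formed) = 3082 − 3114 = −32 kJ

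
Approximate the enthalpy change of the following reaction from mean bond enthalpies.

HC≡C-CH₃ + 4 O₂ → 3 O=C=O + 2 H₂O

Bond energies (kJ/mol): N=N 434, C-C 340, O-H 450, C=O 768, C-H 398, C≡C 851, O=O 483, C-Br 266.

ΔH ≈ −1693 kJ

Bonds broken (reactants):
  C≡C: 1 × 851 = 851
  C-C: 1 × 340 = 340
  C-H: 4 × 398 = 1592
  O=O: 4 × 483 = 1932
  Σ(broken) = 4715 kJ
Bonds formed (products):
  C=O: 6 × 768 = 4608
  O-H: 4 × 450 = 1800
  Σ(formed) = 6408 kJ
ΔH = Σ(broken) − Σ(formed) = 4715 − 6408 = −1693 kJ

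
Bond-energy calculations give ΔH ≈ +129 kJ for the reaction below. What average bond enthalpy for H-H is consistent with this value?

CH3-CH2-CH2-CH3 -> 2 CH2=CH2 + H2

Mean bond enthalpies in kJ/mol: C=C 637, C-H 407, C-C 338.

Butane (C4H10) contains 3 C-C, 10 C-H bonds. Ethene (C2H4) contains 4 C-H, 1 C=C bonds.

Let D be the H-H bond energy.
Σ(broken) = 3×338 + 10×407 = 5084
Σ(formed) = 8×407 + 2×637 + 1×D = 4530 + D
ΔH = Σ(broken) − Σ(formed) = (5084) − (4530 + D) = +554 − D
Setting this equal to +129 kJ gives D = 425 kJ/mol.

D(H-H) ≈ 425 kJ/mol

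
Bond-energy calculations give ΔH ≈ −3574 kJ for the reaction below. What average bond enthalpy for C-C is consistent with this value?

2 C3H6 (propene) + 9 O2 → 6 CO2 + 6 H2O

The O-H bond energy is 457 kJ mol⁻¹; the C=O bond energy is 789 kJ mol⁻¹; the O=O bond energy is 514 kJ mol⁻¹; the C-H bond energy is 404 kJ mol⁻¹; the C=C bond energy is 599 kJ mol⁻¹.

D(C-C) ≈ 353 kJ/mol

Let D be the C-C bond energy.
Σ(broken) = 2×D + 12×404 + 2×599 + 9×514 = 10672 + 2D
Σ(formed) = 12×789 + 12×457 = 14952
ΔH = Σ(broken) − Σ(formed) = (10672 + 2D) − (14952) = −4280 + 2D
Setting this equal to −3574 kJ gives 2D = 706, so D = 353 kJ/mol.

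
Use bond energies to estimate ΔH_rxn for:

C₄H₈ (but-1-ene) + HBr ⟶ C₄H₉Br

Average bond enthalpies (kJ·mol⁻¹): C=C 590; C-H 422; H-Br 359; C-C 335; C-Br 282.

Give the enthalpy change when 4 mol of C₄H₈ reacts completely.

ΔH = −360 kJ

Bonds broken (reactants):
  C-C: 2 × 335 = 670
  C-H: 8 × 422 = 3376
  C=C: 1 × 590 = 590
  H-Br: 1 × 359 = 359
  Σ(broken) = 4995 kJ
Bonds formed (products):
  C-Br: 1 × 282 = 282
  C-C: 3 × 335 = 1005
  C-H: 9 × 422 = 3798
  Σ(formed) = 5085 kJ
ΔH = Σ(broken) − Σ(formed) = 4995 − 5085 = −90 kJ
For 4× the reaction as written: 4 × (−90) = −360 kJ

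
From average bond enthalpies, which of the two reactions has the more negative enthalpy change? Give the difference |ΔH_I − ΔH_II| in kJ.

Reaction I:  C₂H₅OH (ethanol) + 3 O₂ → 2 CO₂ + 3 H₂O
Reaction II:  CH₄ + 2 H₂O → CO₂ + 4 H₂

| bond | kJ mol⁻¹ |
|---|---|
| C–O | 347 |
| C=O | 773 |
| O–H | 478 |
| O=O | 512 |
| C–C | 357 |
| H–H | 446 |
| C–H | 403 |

Reaction I:
  Bonds broken (reactants):
    C–C: 1 × 357 = 357
    C–H: 5 × 403 = 2015
    C–O: 1 × 347 = 347
    O–H: 1 × 478 = 478
    O=O: 3 × 512 = 1536
    Σ(broken) = 4733 kJ
  Bonds formed (products):
    C=O: 4 × 773 = 3092
    O–H: 6 × 478 = 2868
    Σ(formed) = 5960 kJ
  ΔH_I = 4733 − 5960 = −1227 kJ
Reaction II:
  Bonds broken (reactants):
    C–H: 4 × 403 = 1612
    O–H: 4 × 478 = 1912
    Σ(broken) = 3524 kJ
  Bonds formed (products):
    C=O: 2 × 773 = 1546
    H–H: 4 × 446 = 1784
    Σ(formed) = 3330 kJ
  ΔH_II = 3524 − 3330 = +194 kJ
ΔH_I − ΔH_II = −1421 kJ, so reaction I has the more negative ΔH; |ΔH_I − ΔH_II| = 1421 kJ.

Reaction I, by 1421 kJ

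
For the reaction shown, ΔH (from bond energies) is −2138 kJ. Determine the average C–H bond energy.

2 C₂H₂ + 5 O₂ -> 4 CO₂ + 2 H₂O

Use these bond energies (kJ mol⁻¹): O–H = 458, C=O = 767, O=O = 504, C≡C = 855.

D(C–H) ≈ 400 kJ/mol

Let D be the C–H bond energy.
Σ(broken) = 2×855 + 4×D + 5×504 = 4230 + 4D
Σ(formed) = 8×767 + 4×458 = 7968
ΔH = Σ(broken) − Σ(formed) = (4230 + 4D) − (7968) = −3738 + 4D
Setting this equal to −2138 kJ gives 4D = 1600, so D = 400 kJ/mol.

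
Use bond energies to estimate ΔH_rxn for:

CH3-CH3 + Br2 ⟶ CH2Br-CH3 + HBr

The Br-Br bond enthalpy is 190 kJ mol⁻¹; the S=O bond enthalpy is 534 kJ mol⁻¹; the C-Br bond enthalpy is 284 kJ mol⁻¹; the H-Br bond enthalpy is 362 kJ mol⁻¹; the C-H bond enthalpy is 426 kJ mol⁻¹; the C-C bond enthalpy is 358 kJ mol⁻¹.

Bonds broken (reactants):
  Br-Br: 1 × 190 = 190
  C-C: 1 × 358 = 358
  C-H: 6 × 426 = 2556
  Σ(broken) = 3104 kJ
Bonds formed (products):
  C-Br: 1 × 284 = 284
  C-C: 1 × 358 = 358
  C-H: 5 × 426 = 2130
  H-Br: 1 × 362 = 362
  Σ(formed) = 3134 kJ
ΔH = Σ(broken) − Σ(formed) = 3104 − 3134 = −30 kJ

ΔH ≈ −30 kJ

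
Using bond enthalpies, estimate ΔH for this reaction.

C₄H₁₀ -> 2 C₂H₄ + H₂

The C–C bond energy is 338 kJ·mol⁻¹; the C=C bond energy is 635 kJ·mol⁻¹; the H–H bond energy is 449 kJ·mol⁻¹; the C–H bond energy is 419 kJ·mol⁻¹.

Bonds broken (reactants):
  C–C: 3 × 338 = 1014
  C–H: 10 × 419 = 4190
  Σ(broken) = 5204 kJ
Bonds formed (products):
  C–H: 8 × 419 = 3352
  C=C: 2 × 635 = 1270
  H–H: 1 × 449 = 449
  Σ(formed) = 5071 kJ
ΔH = Σ(broken) − Σ(formed) = 5204 − 5071 = +133 kJ

ΔH ≈ +133 kJ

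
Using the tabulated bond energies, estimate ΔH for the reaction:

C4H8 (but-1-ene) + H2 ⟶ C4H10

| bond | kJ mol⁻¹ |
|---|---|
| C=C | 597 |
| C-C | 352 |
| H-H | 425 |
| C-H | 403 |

ΔH ≈ −136 kJ

Bonds broken (reactants):
  C-C: 2 × 352 = 704
  C-H: 8 × 403 = 3224
  C=C: 1 × 597 = 597
  H-H: 1 × 425 = 425
  Σ(broken) = 4950 kJ
Bonds formed (products):
  C-C: 3 × 352 = 1056
  C-H: 10 × 403 = 4030
  Σ(formed) = 5086 kJ
ΔH = Σ(broken) − Σ(formed) = 4950 − 5086 = −136 kJ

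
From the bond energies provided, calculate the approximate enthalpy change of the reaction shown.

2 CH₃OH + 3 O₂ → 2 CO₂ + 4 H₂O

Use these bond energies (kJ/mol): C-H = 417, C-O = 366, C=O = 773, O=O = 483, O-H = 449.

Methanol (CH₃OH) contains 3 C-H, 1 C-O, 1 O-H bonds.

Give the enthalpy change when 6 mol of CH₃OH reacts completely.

Bonds broken (reactants):
  C-H: 6 × 417 = 2502
  C-O: 2 × 366 = 732
  O-H: 2 × 449 = 898
  O=O: 3 × 483 = 1449
  Σ(broken) = 5581 kJ
Bonds formed (products):
  C=O: 4 × 773 = 3092
  O-H: 8 × 449 = 3592
  Σ(formed) = 6684 kJ
ΔH = Σ(broken) − Σ(formed) = 5581 − 6684 = −1103 kJ
For 3× the reaction as written: 3 × (−1103) = −3309 kJ

ΔH = −3309 kJ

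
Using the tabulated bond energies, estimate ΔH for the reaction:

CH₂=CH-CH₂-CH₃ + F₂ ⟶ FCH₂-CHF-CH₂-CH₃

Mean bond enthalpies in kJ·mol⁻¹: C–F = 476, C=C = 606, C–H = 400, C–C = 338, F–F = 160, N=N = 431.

Bonds broken (reactants):
  C–C: 2 × 338 = 676
  C–H: 8 × 400 = 3200
  C=C: 1 × 606 = 606
  F–F: 1 × 160 = 160
  Σ(broken) = 4642 kJ
Bonds formed (products):
  C–C: 3 × 338 = 1014
  C–F: 2 × 476 = 952
  C–H: 8 × 400 = 3200
  Σ(formed) = 5166 kJ
ΔH = Σ(broken) − Σ(formed) = 4642 − 5166 = −524 kJ

ΔH ≈ −524 kJ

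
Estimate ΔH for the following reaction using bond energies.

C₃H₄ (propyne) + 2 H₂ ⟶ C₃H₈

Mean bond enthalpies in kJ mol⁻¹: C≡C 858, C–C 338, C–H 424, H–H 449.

ΔH ≈ −278 kJ

Bonds broken (reactants):
  C≡C: 1 × 858 = 858
  C–C: 1 × 338 = 338
  C–H: 4 × 424 = 1696
  H–H: 2 × 449 = 898
  Σ(broken) = 3790 kJ
Bonds formed (products):
  C–C: 2 × 338 = 676
  C–H: 8 × 424 = 3392
  Σ(formed) = 4068 kJ
ΔH = Σ(broken) − Σ(formed) = 3790 − 4068 = −278 kJ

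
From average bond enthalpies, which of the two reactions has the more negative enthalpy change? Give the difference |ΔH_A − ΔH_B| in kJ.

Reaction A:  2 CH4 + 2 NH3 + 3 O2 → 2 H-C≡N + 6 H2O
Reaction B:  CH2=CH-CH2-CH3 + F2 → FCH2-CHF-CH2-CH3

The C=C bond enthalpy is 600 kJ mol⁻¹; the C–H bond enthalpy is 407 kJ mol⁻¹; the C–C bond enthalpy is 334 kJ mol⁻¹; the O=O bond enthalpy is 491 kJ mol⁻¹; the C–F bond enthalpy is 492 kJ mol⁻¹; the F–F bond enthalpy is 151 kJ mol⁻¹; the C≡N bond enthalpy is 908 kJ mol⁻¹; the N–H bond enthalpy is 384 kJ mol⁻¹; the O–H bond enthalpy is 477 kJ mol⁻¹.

Reaction A, by 754 kJ

Reaction A:
  Bonds broken (reactants):
    C–H: 8 × 407 = 3256
    N–H: 6 × 384 = 2304
    O=O: 3 × 491 = 1473
    Σ(broken) = 7033 kJ
  Bonds formed (products):
    C≡N: 2 × 908 = 1816
    C–H: 2 × 407 = 814
    O–H: 12 × 477 = 5724
    Σ(formed) = 8354 kJ
  ΔH_A = 7033 − 8354 = −1321 kJ
Reaction B:
  Bonds broken (reactants):
    C–C: 2 × 334 = 668
    C–H: 8 × 407 = 3256
    C=C: 1 × 600 = 600
    F–F: 1 × 151 = 151
    Σ(broken) = 4675 kJ
  Bonds formed (products):
    C–C: 3 × 334 = 1002
    C–F: 2 × 492 = 984
    C–H: 8 × 407 = 3256
    Σ(formed) = 5242 kJ
  ΔH_B = 4675 − 5242 = −567 kJ
ΔH_A − ΔH_B = −754 kJ, so reaction A has the more negative ΔH; |ΔH_A − ΔH_B| = 754 kJ.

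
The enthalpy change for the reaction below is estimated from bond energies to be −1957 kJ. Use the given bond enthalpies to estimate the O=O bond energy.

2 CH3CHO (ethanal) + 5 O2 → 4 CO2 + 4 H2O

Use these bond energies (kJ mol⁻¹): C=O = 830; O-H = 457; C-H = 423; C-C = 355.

Let D be the O=O bond energy.
Σ(broken) = 2×355 + 8×423 + 2×830 + 5×D = 5754 + 5D
Σ(formed) = 8×830 + 8×457 = 10296
ΔH = Σ(broken) − Σ(formed) = (5754 + 5D) − (10296) = −4542 + 5D
Setting this equal to −1957 kJ gives 5D = 2585, so D = 517 kJ/mol.

D(O=O) ≈ 517 kJ/mol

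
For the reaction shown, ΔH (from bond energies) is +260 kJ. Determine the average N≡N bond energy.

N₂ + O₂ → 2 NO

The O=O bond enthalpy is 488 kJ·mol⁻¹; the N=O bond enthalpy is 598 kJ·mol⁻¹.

D(N≡N) ≈ 968 kJ/mol

Let D be the N≡N bond energy.
Σ(broken) = 1×D + 1×488 = 488 + D
Σ(formed) = 2×598 = 1196
ΔH = Σ(broken) − Σ(formed) = (488 + D) − (1196) = −708 + D
Setting this equal to +260 kJ gives D = 968 kJ/mol.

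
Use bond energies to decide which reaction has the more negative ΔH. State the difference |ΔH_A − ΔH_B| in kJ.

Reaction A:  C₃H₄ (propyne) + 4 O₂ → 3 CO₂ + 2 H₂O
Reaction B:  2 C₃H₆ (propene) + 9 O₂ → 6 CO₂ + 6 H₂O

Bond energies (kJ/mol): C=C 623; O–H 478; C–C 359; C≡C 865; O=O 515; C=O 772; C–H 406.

Reaction A:
  Bonds broken (reactants):
    C≡C: 1 × 865 = 865
    C–C: 1 × 359 = 359
    C–H: 4 × 406 = 1624
    O=O: 4 × 515 = 2060
    Σ(broken) = 4908 kJ
  Bonds formed (products):
    C=O: 6 × 772 = 4632
    O–H: 4 × 478 = 1912
    Σ(formed) = 6544 kJ
  ΔH_A = 4908 − 6544 = −1636 kJ
Reaction B:
  Bonds broken (reactants):
    C–C: 2 × 359 = 718
    C–H: 12 × 406 = 4872
    C=C: 2 × 623 = 1246
    O=O: 9 × 515 = 4635
    Σ(broken) = 11471 kJ
  Bonds formed (products):
    C=O: 12 × 772 = 9264
    O–H: 12 × 478 = 5736
    Σ(formed) = 15000 kJ
  ΔH_B = 11471 − 15000 = −3529 kJ
ΔH_A − ΔH_B = +1893 kJ, so reaction B has the more negative ΔH; |ΔH_A − ΔH_B| = 1893 kJ.

Reaction B, by 1893 kJ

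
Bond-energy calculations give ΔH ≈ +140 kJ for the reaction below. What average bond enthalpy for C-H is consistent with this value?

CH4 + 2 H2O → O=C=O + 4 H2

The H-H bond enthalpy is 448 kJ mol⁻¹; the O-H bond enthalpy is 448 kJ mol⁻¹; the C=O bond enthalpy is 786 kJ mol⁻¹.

D(C-H) ≈ 428 kJ/mol

Let D be the C-H bond energy.
Σ(broken) = 4×D + 4×448 = 1792 + 4D
Σ(formed) = 2×786 + 4×448 = 3364
ΔH = Σ(broken) − Σ(formed) = (1792 + 4D) − (3364) = −1572 + 4D
Setting this equal to +140 kJ gives 4D = 1712, so D = 428 kJ/mol.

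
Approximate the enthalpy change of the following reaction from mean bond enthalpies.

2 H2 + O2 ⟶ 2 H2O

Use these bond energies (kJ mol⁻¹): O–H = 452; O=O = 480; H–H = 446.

Bonds broken (reactants):
  H–H: 2 × 446 = 892
  O=O: 1 × 480 = 480
  Σ(broken) = 1372 kJ
Bonds formed (products):
  O–H: 4 × 452 = 1808
  Σ(formed) = 1808 kJ
ΔH = Σ(broken) − Σ(formed) = 1372 − 1808 = −436 kJ

ΔH ≈ −436 kJ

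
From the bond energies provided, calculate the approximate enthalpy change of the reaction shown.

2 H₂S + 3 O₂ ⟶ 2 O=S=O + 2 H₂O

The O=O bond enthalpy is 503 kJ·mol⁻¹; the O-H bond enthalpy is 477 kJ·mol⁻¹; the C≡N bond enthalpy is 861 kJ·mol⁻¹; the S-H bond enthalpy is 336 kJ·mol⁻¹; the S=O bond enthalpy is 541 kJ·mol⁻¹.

ΔH ≈ −1219 kJ

Bonds broken (reactants):
  O=O: 3 × 503 = 1509
  S-H: 4 × 336 = 1344
  Σ(broken) = 2853 kJ
Bonds formed (products):
  O-H: 4 × 477 = 1908
  S=O: 4 × 541 = 2164
  Σ(formed) = 4072 kJ
ΔH = Σ(broken) − Σ(formed) = 2853 − 4072 = −1219 kJ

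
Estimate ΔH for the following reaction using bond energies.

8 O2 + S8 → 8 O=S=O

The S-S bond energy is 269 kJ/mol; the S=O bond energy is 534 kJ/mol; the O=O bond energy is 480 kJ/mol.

ΔH ≈ −2552 kJ

Bonds broken (reactants):
  O=O: 8 × 480 = 3840
  S-S: 8 × 269 = 2152
  Σ(broken) = 5992 kJ
Bonds formed (products):
  S=O: 16 × 534 = 8544
  Σ(formed) = 8544 kJ
ΔH = Σ(broken) − Σ(formed) = 5992 − 8544 = −2552 kJ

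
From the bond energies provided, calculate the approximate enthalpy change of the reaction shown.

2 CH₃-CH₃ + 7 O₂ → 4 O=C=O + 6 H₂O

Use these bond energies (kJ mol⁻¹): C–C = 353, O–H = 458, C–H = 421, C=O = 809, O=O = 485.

ΔH ≈ −2815 kJ

Bonds broken (reactants):
  C–C: 2 × 353 = 706
  C–H: 12 × 421 = 5052
  O=O: 7 × 485 = 3395
  Σ(broken) = 9153 kJ
Bonds formed (products):
  C=O: 8 × 809 = 6472
  O–H: 12 × 458 = 5496
  Σ(formed) = 11968 kJ
ΔH = Σ(broken) − Σ(formed) = 9153 − 11968 = −2815 kJ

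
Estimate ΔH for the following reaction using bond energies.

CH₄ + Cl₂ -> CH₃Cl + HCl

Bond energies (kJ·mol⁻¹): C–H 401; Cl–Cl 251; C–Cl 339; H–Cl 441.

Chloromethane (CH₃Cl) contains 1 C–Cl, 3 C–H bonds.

Bonds broken (reactants):
  C–H: 4 × 401 = 1604
  Cl–Cl: 1 × 251 = 251
  Σ(broken) = 1855 kJ
Bonds formed (products):
  C–Cl: 1 × 339 = 339
  C–H: 3 × 401 = 1203
  H–Cl: 1 × 441 = 441
  Σ(formed) = 1983 kJ
ΔH = Σ(broken) − Σ(formed) = 1855 − 1983 = −128 kJ

ΔH ≈ −128 kJ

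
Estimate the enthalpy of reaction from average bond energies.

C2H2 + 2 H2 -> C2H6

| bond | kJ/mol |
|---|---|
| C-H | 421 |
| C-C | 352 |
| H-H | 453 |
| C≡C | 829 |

ΔH ≈ −301 kJ

Bonds broken (reactants):
  C≡C: 1 × 829 = 829
  C-H: 2 × 421 = 842
  H-H: 2 × 453 = 906
  Σ(broken) = 2577 kJ
Bonds formed (products):
  C-C: 1 × 352 = 352
  C-H: 6 × 421 = 2526
  Σ(formed) = 2878 kJ
ΔH = Σ(broken) − Σ(formed) = 2577 − 2878 = −301 kJ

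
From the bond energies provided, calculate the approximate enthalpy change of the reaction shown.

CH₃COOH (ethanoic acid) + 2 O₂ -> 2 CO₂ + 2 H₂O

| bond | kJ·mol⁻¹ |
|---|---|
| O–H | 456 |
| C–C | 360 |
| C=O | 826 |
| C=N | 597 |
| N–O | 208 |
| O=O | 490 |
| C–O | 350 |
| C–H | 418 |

ΔH ≈ −902 kJ

Bonds broken (reactants):
  C–C: 1 × 360 = 360
  C–H: 3 × 418 = 1254
  C–O: 1 × 350 = 350
  C=O: 1 × 826 = 826
  O–H: 1 × 456 = 456
  O=O: 2 × 490 = 980
  Σ(broken) = 4226 kJ
Bonds formed (products):
  C=O: 4 × 826 = 3304
  O–H: 4 × 456 = 1824
  Σ(formed) = 5128 kJ
ΔH = Σ(broken) − Σ(formed) = 4226 − 5128 = −902 kJ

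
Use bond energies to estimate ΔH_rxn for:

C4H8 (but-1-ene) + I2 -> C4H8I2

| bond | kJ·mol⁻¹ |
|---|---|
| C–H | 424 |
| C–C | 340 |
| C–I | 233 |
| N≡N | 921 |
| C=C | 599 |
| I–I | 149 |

Bonds broken (reactants):
  C–C: 2 × 340 = 680
  C–H: 8 × 424 = 3392
  C=C: 1 × 599 = 599
  I–I: 1 × 149 = 149
  Σ(broken) = 4820 kJ
Bonds formed (products):
  C–C: 3 × 340 = 1020
  C–H: 8 × 424 = 3392
  C–I: 2 × 233 = 466
  Σ(formed) = 4878 kJ
ΔH = Σ(broken) − Σ(formed) = 4820 − 4878 = −58 kJ

ΔH ≈ −58 kJ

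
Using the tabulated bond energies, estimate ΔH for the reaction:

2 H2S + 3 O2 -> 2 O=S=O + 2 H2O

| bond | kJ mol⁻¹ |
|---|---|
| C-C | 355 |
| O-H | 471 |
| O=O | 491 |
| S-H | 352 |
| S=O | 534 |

Bonds broken (reactants):
  O=O: 3 × 491 = 1473
  S-H: 4 × 352 = 1408
  Σ(broken) = 2881 kJ
Bonds formed (products):
  O-H: 4 × 471 = 1884
  S=O: 4 × 534 = 2136
  Σ(formed) = 4020 kJ
ΔH = Σ(broken) − Σ(formed) = 2881 − 4020 = −1139 kJ

ΔH ≈ −1139 kJ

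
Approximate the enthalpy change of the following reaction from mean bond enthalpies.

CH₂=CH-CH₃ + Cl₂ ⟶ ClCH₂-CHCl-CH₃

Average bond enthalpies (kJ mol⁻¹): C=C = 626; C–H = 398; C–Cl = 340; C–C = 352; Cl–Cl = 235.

Bonds broken (reactants):
  C–C: 1 × 352 = 352
  C–H: 6 × 398 = 2388
  C=C: 1 × 626 = 626
  Cl–Cl: 1 × 235 = 235
  Σ(broken) = 3601 kJ
Bonds formed (products):
  C–C: 2 × 352 = 704
  C–Cl: 2 × 340 = 680
  C–H: 6 × 398 = 2388
  Σ(formed) = 3772 kJ
ΔH = Σ(broken) − Σ(formed) = 3601 − 3772 = −171 kJ

ΔH ≈ −171 kJ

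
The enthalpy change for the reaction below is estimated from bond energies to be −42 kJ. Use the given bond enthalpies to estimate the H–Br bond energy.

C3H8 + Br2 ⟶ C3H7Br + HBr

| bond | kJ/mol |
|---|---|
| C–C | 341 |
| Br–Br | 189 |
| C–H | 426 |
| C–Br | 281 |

D(H–Br) ≈ 376 kJ/mol

Let D be the H–Br bond energy.
Σ(broken) = 1×189 + 2×341 + 8×426 = 4279
Σ(formed) = 1×281 + 2×341 + 7×426 + 1×D = 3945 + D
ΔH = Σ(broken) − Σ(formed) = (4279) − (3945 + D) = +334 − D
Setting this equal to −42 kJ gives D = 376 kJ/mol.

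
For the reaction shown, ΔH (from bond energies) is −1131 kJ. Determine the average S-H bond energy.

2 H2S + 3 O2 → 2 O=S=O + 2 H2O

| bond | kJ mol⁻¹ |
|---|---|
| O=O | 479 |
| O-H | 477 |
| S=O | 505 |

D(S-H) ≈ 340 kJ/mol

Let D be the S-H bond energy.
Σ(broken) = 3×479 + 4×D = 1437 + 4D
Σ(formed) = 4×477 + 4×505 = 3928
ΔH = Σ(broken) − Σ(formed) = (1437 + 4D) − (3928) = −2491 + 4D
Setting this equal to −1131 kJ gives 4D = 1360, so D = 340 kJ/mol.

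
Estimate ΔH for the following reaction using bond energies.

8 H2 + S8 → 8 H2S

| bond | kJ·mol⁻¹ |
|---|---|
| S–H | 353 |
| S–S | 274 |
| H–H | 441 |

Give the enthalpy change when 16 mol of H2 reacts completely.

Bonds broken (reactants):
  H–H: 8 × 441 = 3528
  S–S: 8 × 274 = 2192
  Σ(broken) = 5720 kJ
Bonds formed (products):
  S–H: 16 × 353 = 5648
  Σ(formed) = 5648 kJ
ΔH = Σ(broken) − Σ(formed) = 5720 − 5648 = +72 kJ
For 2× the reaction as written: 2 × (+72) = +144 kJ

ΔH = +144 kJ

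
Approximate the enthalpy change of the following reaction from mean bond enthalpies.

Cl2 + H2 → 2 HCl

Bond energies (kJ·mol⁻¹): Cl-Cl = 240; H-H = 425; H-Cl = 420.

Bonds broken (reactants):
  Cl-Cl: 1 × 240 = 240
  H-H: 1 × 425 = 425
  Σ(broken) = 665 kJ
Bonds formed (products):
  H-Cl: 2 × 420 = 840
  Σ(formed) = 840 kJ
ΔH = Σ(broken) − Σ(formed) = 665 − 840 = −175 kJ

ΔH ≈ −175 kJ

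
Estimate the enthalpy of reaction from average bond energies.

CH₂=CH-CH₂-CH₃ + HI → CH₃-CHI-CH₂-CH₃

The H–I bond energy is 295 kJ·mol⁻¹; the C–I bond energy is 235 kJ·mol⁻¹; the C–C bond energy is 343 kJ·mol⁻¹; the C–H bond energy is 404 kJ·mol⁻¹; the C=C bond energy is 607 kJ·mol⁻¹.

ΔH ≈ −80 kJ

Bonds broken (reactants):
  C–C: 2 × 343 = 686
  C–H: 8 × 404 = 3232
  C=C: 1 × 607 = 607
  H–I: 1 × 295 = 295
  Σ(broken) = 4820 kJ
Bonds formed (products):
  C–C: 3 × 343 = 1029
  C–H: 9 × 404 = 3636
  C–I: 1 × 235 = 235
  Σ(formed) = 4900 kJ
ΔH = Σ(broken) − Σ(formed) = 4820 − 4900 = −80 kJ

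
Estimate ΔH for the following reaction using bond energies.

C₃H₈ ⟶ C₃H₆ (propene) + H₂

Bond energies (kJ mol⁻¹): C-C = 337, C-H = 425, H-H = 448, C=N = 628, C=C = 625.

ΔH ≈ +114 kJ

Bonds broken (reactants):
  C-C: 2 × 337 = 674
  C-H: 8 × 425 = 3400
  Σ(broken) = 4074 kJ
Bonds formed (products):
  C-C: 1 × 337 = 337
  C-H: 6 × 425 = 2550
  C=C: 1 × 625 = 625
  H-H: 1 × 448 = 448
  Σ(formed) = 3960 kJ
ΔH = Σ(broken) − Σ(formed) = 4074 − 3960 = +114 kJ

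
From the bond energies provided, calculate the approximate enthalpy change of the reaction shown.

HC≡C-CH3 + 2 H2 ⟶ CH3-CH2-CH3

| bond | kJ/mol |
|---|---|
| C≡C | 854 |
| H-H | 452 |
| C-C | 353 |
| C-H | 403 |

ΔH ≈ −207 kJ

Bonds broken (reactants):
  C≡C: 1 × 854 = 854
  C-C: 1 × 353 = 353
  C-H: 4 × 403 = 1612
  H-H: 2 × 452 = 904
  Σ(broken) = 3723 kJ
Bonds formed (products):
  C-C: 2 × 353 = 706
  C-H: 8 × 403 = 3224
  Σ(formed) = 3930 kJ
ΔH = Σ(broken) − Σ(formed) = 3723 − 3930 = −207 kJ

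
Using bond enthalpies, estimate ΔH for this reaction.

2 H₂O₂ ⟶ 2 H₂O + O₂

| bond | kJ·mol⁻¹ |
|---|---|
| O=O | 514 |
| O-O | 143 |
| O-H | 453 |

ΔH ≈ −228 kJ

Bonds broken (reactants):
  O-H: 4 × 453 = 1812
  O-O: 2 × 143 = 286
  Σ(broken) = 2098 kJ
Bonds formed (products):
  O-H: 4 × 453 = 1812
  O=O: 1 × 514 = 514
  Σ(formed) = 2326 kJ
ΔH = Σ(broken) − Σ(formed) = 2098 − 2326 = −228 kJ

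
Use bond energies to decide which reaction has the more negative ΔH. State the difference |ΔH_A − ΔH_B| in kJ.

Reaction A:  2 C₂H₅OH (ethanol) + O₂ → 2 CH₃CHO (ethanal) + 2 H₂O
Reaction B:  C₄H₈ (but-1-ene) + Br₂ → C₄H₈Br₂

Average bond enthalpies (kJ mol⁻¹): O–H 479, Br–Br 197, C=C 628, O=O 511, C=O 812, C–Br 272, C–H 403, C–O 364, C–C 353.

Reaction A, by 465 kJ

Reaction A:
  Bonds broken (reactants):
    C–C: 2 × 353 = 706
    C–H: 10 × 403 = 4030
    C–O: 2 × 364 = 728
    O–H: 2 × 479 = 958
    O=O: 1 × 511 = 511
    Σ(broken) = 6933 kJ
  Bonds formed (products):
    C–C: 2 × 353 = 706
    C–H: 8 × 403 = 3224
    C=O: 2 × 812 = 1624
    O–H: 4 × 479 = 1916
    Σ(formed) = 7470 kJ
  ΔH_A = 6933 − 7470 = −537 kJ
Reaction B:
  Bonds broken (reactants):
    Br–Br: 1 × 197 = 197
    C–C: 2 × 353 = 706
    C–H: 8 × 403 = 3224
    C=C: 1 × 628 = 628
    Σ(broken) = 4755 kJ
  Bonds formed (products):
    C–Br: 2 × 272 = 544
    C–C: 3 × 353 = 1059
    C–H: 8 × 403 = 3224
    Σ(formed) = 4827 kJ
  ΔH_B = 4755 − 4827 = −72 kJ
ΔH_A − ΔH_B = −465 kJ, so reaction A has the more negative ΔH; |ΔH_A − ΔH_B| = 465 kJ.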